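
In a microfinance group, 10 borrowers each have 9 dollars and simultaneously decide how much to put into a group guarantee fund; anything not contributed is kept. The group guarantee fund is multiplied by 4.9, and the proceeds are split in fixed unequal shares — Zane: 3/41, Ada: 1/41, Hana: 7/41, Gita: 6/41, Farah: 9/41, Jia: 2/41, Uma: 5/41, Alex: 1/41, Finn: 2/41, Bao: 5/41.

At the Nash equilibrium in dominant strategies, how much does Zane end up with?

12.23 dollars

For player j, contributing a unit is worthwhile iff 4.9 × (j's share) ≥ 1, i.e. iff j's share is at least 0.2041.
Only Farah (9/41) clears that bar, contributing 9; the remaining 9 contribute 0. Total contributed: 9.
Zane keeps 9 and receives 4.9 × 9 × 3/41 = 3.23 from the group guarantee fund, for a payoff of 12.23.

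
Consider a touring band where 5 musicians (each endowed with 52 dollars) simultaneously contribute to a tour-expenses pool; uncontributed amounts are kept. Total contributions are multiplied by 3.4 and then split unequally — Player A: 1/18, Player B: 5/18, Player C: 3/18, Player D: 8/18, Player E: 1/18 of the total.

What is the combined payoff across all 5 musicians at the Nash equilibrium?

Player j's private return per contributed unit is 3.4 × (j's share). Contributing is weakly dominant for j when that share is at least 1/3.4 = 0.2941, and contributing 0 is dominant otherwise.
Only Player D (8/18) clears that bar, contributing 52; the remaining 4 contribute 0. Total contributed: 52.
The tour-expenses pool pays out 3.4 × 52 = 176.80 in total (split across the unequal shares, but the aggregate is all that matters for the group sum).
The 4 free-riders keep 52 each, adding 208. Group total = 208 + 176.80 = 384.80.

384.80 dollars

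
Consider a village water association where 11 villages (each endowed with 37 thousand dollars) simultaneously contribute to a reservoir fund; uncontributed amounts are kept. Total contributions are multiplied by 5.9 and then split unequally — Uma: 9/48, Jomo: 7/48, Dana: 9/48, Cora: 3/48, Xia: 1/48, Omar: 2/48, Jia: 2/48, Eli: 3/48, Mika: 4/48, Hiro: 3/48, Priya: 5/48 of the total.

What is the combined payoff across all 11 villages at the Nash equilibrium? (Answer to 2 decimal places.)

A player with share s gets back 5.9·s per unit contributed, so full contribution is dominant for anyone with s > 1/5.9 = 0.1695 and zero contribution is dominant for anyone below.
Uma and Dana clear that bar, contributing 37 each; the remaining 9 contribute 0. Total contributed: 74.
The reservoir fund pays out 5.9 × 74 = 436.60 in total (split across the unequal shares, but the aggregate is all that matters for the group sum).
The 9 free-riders keep 37 each, adding 333. Group total = 333 + 436.60 = 769.60.

769.60 thousand dollars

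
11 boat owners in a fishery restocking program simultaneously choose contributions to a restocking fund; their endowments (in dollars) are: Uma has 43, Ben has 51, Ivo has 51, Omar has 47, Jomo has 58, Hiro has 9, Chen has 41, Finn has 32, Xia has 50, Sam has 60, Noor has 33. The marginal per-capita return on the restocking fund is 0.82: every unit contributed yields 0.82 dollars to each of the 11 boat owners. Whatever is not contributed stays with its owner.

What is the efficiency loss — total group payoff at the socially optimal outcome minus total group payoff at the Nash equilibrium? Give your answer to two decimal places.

The private return per contributed unit is 0.82 < 1 for everyone, so the Nash equilibrium is zero contribution and the group total is Σ E_j = 43 + 51 + 51 + 47 + 58 + 9 + 41 + 32 + 50 + 60 + 33 = 475.
Each contributed unit returns 9.020 to the group, so the social optimum is full contribution by everyone: group total = 9.020 × 475 = 4284.50.
Efficiency loss = (9.020 − 1) × 475 = 3809.50.

3809.50 dollars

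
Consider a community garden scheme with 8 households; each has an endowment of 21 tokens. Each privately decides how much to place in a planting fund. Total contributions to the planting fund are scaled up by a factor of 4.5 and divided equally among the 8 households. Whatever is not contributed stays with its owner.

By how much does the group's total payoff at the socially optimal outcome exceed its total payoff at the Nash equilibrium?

588.00 tokens

Each contributed unit returns 4.5/8 = 0.5625 to its contributor — below 1 — so contributing 0 is dominant for every player. At the Nash equilibrium everyone keeps their 21, and the group total is 8 × 21 = 168.
Each contributed unit returns 4.500 to the group as a whole (0.5625 to each of 8 players), which exceeds 1, so the social optimum is full contribution: group total = 4.500 × 168 = 756.00.
Efficiency loss = 756.00 − 168 = 588.00.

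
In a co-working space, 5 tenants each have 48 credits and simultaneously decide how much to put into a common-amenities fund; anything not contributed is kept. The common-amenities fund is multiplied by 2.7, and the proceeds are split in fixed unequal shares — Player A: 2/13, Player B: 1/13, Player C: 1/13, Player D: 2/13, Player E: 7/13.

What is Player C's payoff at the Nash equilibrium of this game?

57.97 credits

For player j, contributing a unit is worthwhile iff 2.7 × (j's share) ≥ 1, i.e. iff j's share is at least 0.3704.
Only Player E (7/13) clears that bar, contributing 48; the remaining 4 contribute 0. Total contributed: 48.
Player C keeps 48 and receives 2.7 × 48 × 1/13 = 9.97 from the common-amenities fund, for a payoff of 57.97.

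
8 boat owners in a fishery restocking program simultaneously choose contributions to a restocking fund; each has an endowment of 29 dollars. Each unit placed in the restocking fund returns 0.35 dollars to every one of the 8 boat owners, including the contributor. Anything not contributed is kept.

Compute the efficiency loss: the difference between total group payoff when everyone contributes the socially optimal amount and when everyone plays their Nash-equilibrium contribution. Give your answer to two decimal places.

The private return per contributed unit is 0.35 < 1, so contributing 0 is dominant for every player. At the Nash equilibrium everyone keeps their 29, and the group total is 8 × 29 = 232.
Each contributed unit returns 2.800 to the group as a whole (0.35 to each of 8 players), which exceeds 1, so the social optimum is full contribution: group total = 2.800 × 232 = 649.60.
Efficiency loss = 649.60 − 232 = 417.60.

417.60 dollars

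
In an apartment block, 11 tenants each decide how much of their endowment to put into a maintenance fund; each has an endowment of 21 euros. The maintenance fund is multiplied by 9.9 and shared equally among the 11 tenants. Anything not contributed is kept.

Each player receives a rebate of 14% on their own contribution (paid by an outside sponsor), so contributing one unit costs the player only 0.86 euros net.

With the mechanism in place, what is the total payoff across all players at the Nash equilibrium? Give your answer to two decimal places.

With the mechanism, a contributed unit returns (9.9/11) / 0.86 = 1.0465 per unit of net cost to the contributor — now above 1 — so contributing fully is weakly dominant for every player.
At the Nash equilibrium everyone contributes 21. Group total payoff = 11 × (21 × 0.14 + 9.9 × 21) = 2319.24.

2319.24 euros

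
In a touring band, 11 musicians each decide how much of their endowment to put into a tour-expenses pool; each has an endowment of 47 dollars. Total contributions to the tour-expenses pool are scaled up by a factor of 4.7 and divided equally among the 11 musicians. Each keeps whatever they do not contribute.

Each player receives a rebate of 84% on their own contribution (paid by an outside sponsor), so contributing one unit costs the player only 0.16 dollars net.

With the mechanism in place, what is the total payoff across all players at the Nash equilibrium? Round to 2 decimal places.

The effective private return per unit is now (4.7/11) / 0.16 = 2.6705 > 1, so every player's dominant strategy flips to full contribution.
So the Nash equilibrium is full contribution by all 11; the group earns 11 × (47 × 0.84 + 4.7 × 47) = 2864.18.

2864.18 dollars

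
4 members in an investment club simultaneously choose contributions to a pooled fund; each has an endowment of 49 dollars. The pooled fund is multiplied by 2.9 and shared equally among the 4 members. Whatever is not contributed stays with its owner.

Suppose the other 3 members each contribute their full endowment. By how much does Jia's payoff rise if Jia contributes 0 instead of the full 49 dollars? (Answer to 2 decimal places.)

Switching from a contribution of 49 to 0 lets Jia keep an extra 49 dollars, but lowers the pooled fund by 49, which costs Jia their own share of that drop: 2.9/4 × 49 = 35.52.
Net gain = 49 − 35.52 = 13.48. The private return per contributed unit (0.7250) is below 1, so free-riding is indeed the best response regardless of what the others do.

13.48 dollars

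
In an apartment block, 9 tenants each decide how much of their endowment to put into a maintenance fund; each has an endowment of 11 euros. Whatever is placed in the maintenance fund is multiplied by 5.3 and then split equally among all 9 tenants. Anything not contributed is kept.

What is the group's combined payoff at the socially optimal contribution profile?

Each contributed unit returns 5.300 to the group as a whole (0.5889 to each of 9 players), which exceeds 1, so the social optimum is full contribution: group total = 5.300 × 99 = 524.70.

524.70 euros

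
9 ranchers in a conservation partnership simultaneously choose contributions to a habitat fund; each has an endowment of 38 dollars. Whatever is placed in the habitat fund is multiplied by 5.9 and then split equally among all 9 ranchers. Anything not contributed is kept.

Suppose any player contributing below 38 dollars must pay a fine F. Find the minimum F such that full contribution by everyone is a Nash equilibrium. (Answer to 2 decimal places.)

13.09 dollars

Given the others contribute fully, the best deviation is to contribute 0 (any partial contribution still incurs the fine and gives up units whose private return 0.6556 is below 1).
Deviating from 38 to 0 saves 38 dollars but forfeits the deviator's share of the drop in the habitat fund: 5.9/9 × 38 = 24.91.
So the deviation gain is 38 − 24.91 = 13.09, and the fine must be at least 13.09 dollars to wipe it out.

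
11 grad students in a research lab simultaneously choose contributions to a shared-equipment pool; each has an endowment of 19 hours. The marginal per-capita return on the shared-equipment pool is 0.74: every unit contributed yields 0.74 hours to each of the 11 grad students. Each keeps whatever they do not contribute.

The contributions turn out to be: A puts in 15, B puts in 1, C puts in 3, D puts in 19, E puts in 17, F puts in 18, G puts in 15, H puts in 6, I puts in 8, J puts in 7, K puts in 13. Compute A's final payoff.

94.28 hours

Total contributed: 15 + 1 + 3 + 19 + 17 + 18 + 15 + 6 + 8 + 7 + 13 = 122.
Each receives 0.74 × 122 = 90.28 from the shared-equipment pool.
A keeps 19 − 15 = 4, so A's payoff is 4 + 90.28 = 94.28.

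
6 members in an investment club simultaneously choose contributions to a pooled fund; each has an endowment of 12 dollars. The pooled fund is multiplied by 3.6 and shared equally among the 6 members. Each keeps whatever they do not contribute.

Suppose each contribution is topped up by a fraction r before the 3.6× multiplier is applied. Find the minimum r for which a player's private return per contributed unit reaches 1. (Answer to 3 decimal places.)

0.667

With matching at rate r, one contributed unit becomes (1 + r) in the pooled fund and returns 3.6 × (1 + r) / 6 to the contributor.
Setting this equal to 1: 1 + r = 6/3.6 = 1.6667.
So the minimum matching rate is r = 1.6667 − 1 = 0.667.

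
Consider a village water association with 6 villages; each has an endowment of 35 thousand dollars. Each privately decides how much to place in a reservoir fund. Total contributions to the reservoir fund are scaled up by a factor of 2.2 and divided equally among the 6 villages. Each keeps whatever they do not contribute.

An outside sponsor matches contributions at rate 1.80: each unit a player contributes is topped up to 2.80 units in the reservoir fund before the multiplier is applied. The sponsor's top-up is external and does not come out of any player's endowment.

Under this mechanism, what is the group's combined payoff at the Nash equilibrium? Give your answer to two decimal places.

The effective private return per unit is now 2.2 × 2.80 / 6 = 1.0267 > 1, so every player's dominant strategy flips to full contribution.
At the Nash equilibrium everyone contributes 35. Group total payoff = 2.2 × 2.80 × 210 = 1293.60.

1293.60 thousand dollars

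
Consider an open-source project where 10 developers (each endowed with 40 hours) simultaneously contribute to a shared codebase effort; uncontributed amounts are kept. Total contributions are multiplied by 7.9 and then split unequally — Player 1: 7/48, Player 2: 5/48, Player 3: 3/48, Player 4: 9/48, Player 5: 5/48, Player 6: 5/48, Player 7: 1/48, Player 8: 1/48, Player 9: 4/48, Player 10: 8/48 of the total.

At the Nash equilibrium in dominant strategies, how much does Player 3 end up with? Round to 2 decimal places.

99.25 hours

For player j, contributing a unit is worthwhile iff 7.9 × (j's share) ≥ 1, i.e. iff j's share is at least 0.1266.
The shares above 0.1266 belong to Player 1, Player 4 and Player 10, contributing 40 each; the remaining 7 contribute 0. Total contributed: 120.
Player 3 keeps 40 and receives 7.9 × 120 × 3/48 = 59.25 from the shared codebase effort, for a payoff of 99.25.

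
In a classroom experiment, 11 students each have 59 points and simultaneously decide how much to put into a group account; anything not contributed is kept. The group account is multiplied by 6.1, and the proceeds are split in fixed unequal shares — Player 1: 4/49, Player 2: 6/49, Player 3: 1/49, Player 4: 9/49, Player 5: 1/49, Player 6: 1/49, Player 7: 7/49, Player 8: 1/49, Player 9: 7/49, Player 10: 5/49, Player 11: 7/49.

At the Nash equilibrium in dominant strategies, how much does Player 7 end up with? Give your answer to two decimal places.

110.41 points

A player with share s gets back 6.1·s per unit contributed, so full contribution is dominant for anyone with s > 1/6.1 = 0.1639 and zero contribution is dominant for anyone below.
The only share above 0.1639 is Player 4's 9/49, contributing 59; the remaining 10 contribute 0. Total contributed: 59.
Player 7 keeps 59 and receives 6.1 × 59 × 7/49 = 51.41 from the group account, for a payoff of 110.41.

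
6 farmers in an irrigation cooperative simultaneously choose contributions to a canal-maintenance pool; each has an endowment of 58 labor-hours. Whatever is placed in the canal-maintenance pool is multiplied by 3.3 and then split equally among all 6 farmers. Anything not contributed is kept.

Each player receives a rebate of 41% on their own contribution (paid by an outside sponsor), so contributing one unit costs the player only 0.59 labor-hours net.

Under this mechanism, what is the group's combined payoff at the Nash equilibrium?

With the mechanism, a contributed unit returns (3.3/6) / 0.59 = 0.9322 per unit of net cost — still below 1 — so contributing 0 remains dominant for every player.
Everyone keeps their endowment and the group total is 6 × 58 = 348.

348.00 labor-hours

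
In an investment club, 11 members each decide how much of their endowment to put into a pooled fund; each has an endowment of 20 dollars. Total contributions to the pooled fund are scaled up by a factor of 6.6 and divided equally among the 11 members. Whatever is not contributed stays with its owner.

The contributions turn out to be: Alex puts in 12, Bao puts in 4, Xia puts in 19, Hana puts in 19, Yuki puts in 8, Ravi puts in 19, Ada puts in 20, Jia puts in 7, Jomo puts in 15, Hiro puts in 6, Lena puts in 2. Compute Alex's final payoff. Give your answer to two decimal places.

86.60 dollars

Total contributed: 12 + 4 + 19 + 19 + 8 + 19 + 20 + 7 + 15 + 6 + 2 = 131.
Each receives 6.6 × 131 / 11 = 78.60 from the pooled fund.
Alex keeps 20 − 12 = 8, so Alex's payoff is 8 + 78.60 = 86.60.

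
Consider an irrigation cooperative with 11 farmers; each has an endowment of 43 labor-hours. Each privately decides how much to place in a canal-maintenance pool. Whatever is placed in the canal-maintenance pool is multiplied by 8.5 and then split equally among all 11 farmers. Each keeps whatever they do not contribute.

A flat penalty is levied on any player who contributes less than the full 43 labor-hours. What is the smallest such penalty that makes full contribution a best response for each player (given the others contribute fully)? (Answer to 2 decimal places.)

Given the others contribute fully, the best deviation is to contribute 0 (any partial contribution still incurs the fine and gives up units whose private return 0.7727 is below 1).
Deviating from 43 to 0 saves 43 labor-hours but forfeits the deviator's share of the drop in the canal-maintenance pool: 8.5/11 × 43 = 33.23.
So the deviation gain is 43 − 33.23 = 9.77, and the fine must be at least 9.77 labor-hours to wipe it out.

9.77 labor-hours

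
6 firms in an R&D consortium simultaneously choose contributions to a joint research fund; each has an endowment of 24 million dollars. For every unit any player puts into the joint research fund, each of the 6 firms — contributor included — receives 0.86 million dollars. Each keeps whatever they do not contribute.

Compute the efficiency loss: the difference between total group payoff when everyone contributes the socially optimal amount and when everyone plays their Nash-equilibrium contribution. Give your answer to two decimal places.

The private return per contributed unit is 0.86 < 1, so contributing 0 is dominant for every player. At the Nash equilibrium everyone keeps their 24, and the group total is 6 × 24 = 144.
Each contributed unit returns 5.160 to the group as a whole (0.86 to each of 6 players), which exceeds 1, so the social optimum is full contribution: group total = 5.160 × 144 = 743.04.
Efficiency loss = 743.04 − 144 = 599.04.

599.04 million dollars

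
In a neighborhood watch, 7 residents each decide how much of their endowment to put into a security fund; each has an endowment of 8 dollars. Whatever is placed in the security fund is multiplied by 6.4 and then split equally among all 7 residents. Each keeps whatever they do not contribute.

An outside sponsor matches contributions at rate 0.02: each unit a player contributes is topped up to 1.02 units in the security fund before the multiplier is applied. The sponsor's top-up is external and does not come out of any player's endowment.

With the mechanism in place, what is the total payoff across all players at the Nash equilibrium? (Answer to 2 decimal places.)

The effective private return is 6.4 × 1.02 / 7 = 0.9326, which is still under 1, so the mechanism doesn't change anyone's dominant strategy: zero contribution.
At the Nash equilibrium no one contributes; group total payoff = 7 × 8 = 56.

56.00 dollars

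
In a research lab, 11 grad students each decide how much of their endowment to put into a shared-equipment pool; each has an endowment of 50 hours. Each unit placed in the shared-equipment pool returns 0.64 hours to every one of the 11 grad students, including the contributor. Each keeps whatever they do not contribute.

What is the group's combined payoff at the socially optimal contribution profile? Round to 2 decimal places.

3872.00 hours

Each contributed unit returns 7.040 to the group as a whole (0.64 to each of 11 players), which exceeds 1, so the social optimum is full contribution: group total = 7.040 × 550 = 3872.00.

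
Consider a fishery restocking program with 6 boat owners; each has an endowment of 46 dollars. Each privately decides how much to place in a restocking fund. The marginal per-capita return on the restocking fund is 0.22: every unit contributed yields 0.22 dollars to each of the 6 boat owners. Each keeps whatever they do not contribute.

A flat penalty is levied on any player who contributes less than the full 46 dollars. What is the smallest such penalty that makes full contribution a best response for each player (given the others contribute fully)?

35.88 dollars

Given the others contribute fully, the best deviation is to contribute 0 (any partial contribution still incurs the fine and gives up units whose private return 0.22 is below 1).
Deviating from 46 to 0 saves 46 dollars but forfeits the deviator's share of the drop in the restocking fund: 0.22 × 46 = 10.12.
So the deviation gain is 46 − 10.12 = 35.88, and the fine must be at least 35.88 dollars to wipe it out.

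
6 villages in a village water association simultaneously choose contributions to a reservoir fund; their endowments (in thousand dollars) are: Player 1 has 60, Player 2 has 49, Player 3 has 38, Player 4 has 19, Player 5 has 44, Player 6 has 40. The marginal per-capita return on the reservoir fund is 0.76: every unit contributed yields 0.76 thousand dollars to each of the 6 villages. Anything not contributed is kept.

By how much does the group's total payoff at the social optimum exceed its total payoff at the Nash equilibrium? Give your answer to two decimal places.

890.00 thousand dollars

The private return per contributed unit is 0.76 < 1 for everyone, so the Nash equilibrium is zero contribution and the group total is Σ E_j = 60 + 49 + 38 + 19 + 44 + 40 = 250.
Each contributed unit returns 4.560 to the group, so the social optimum is full contribution by everyone: group total = 4.560 × 250 = 1140.00.
Efficiency loss = (4.560 − 1) × 250 = 890.00.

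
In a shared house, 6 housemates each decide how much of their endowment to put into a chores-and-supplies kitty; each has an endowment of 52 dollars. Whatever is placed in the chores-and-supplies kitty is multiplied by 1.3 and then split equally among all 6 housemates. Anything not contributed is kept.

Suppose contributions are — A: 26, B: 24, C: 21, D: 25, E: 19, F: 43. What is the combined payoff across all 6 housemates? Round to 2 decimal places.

Total contributed: 26 + 24 + 21 + 25 + 19 + 43 = 158; total kept: 6 × 52 − 158 = 154.
The chores-and-supplies kitty pays out 1.3 × 158 = 205.40 in aggregate.
Group total = 154 + 205.40 = 359.40.

359.40 dollars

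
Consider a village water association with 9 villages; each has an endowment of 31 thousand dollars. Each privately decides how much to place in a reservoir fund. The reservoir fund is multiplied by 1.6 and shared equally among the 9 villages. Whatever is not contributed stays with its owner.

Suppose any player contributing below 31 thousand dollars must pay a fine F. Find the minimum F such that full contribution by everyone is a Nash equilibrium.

Given the others contribute fully, the best deviation is to contribute 0 (any partial contribution still incurs the fine and gives up units whose private return 0.1778 is below 1).
Deviating from 31 to 0 saves 31 thousand dollars but forfeits the deviator's share of the drop in the reservoir fund: 1.6/9 × 31 = 5.51.
So the deviation gain is 31 − 5.51 = 25.49, and the fine must be at least 25.49 thousand dollars to wipe it out.

25.49 thousand dollars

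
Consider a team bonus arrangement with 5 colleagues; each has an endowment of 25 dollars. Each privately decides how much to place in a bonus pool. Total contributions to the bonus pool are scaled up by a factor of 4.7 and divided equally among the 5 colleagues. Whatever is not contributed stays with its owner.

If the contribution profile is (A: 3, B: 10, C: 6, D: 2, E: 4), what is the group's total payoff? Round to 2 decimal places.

217.50 dollars

Total contributed: 3 + 10 + 6 + 2 + 4 = 25; total kept: 5 × 25 − 25 = 100.
The bonus pool pays out 4.7 × 25 = 117.50 in aggregate.
Group total = 100 + 117.50 = 217.50.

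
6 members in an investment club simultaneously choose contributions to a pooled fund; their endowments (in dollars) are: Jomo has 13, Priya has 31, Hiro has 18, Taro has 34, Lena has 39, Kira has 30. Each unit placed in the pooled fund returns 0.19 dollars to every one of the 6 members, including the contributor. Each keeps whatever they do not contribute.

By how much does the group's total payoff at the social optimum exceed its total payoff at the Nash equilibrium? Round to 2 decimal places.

The private return per contributed unit is 0.19 < 1 for everyone, so the Nash equilibrium is zero contribution and the group total is Σ E_j = 13 + 31 + 18 + 34 + 39 + 30 = 165.
Each contributed unit returns 1.140 to the group, so the social optimum is full contribution by everyone: group total = 1.140 × 165 = 188.10.
Efficiency loss = (1.140 − 1) × 165 = 23.10.

23.10 dollars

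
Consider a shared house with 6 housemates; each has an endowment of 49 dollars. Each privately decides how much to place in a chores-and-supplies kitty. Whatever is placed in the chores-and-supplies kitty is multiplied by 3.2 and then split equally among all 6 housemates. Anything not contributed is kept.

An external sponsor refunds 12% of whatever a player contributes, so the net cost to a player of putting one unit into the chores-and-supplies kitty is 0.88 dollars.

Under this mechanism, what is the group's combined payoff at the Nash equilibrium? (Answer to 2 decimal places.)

294.00 dollars

With the mechanism, a contributed unit returns (3.2/6) / 0.88 = 0.6061 per unit of net cost — still below 1 — so contributing 0 remains dominant for every player.
Everyone keeps their endowment and the group total is 6 × 49 = 294.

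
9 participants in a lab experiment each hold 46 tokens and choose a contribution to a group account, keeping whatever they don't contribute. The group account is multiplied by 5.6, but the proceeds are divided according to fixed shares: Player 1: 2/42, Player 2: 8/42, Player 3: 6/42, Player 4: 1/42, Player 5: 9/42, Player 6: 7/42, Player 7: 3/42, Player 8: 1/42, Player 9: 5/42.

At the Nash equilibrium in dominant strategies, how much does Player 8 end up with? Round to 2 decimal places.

A player with share s gets back 5.6·s per unit contributed, so full contribution is dominant for anyone with s > 1/5.6 = 0.1786 and zero contribution is dominant for anyone below.
The shares above 0.1786 belong to Player 2 and Player 5, contributing 46 each; the remaining 7 contribute 0. Total contributed: 92.
Player 8 keeps 46 and receives 5.6 × 92 × 1/42 = 12.27 from the group account, for a payoff of 58.27.

58.27 tokens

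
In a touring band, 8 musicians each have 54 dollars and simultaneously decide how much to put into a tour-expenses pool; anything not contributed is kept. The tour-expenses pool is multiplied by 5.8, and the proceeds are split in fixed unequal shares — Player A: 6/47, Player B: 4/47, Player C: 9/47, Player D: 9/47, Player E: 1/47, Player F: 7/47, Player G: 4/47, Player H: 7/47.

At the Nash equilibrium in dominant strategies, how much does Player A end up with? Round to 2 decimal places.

133.97 dollars

Player j's private return per contributed unit is 5.8 × (j's share). Contributing is weakly dominant for j when that share is at least 1/5.8 = 0.1724, and contributing 0 is dominant otherwise.
Player C and Player D clear that bar, contributing 54 each; the remaining 6 contribute 0. Total contributed: 108.
Player A keeps 54 and receives 5.8 × 108 × 6/47 = 79.97 from the tour-expenses pool, for a payoff of 133.97.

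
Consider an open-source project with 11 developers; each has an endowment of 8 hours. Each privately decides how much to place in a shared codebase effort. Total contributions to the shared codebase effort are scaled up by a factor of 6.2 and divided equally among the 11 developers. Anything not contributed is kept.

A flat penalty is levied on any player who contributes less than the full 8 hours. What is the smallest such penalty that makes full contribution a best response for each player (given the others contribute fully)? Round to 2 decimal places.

Given the others contribute fully, the best deviation is to contribute 0 (any partial contribution still incurs the fine and gives up units whose private return 0.5636 is below 1).
Deviating from 8 to 0 saves 8 hours but forfeits the deviator's share of the drop in the shared codebase effort: 6.2/11 × 8 = 4.51.
So the deviation gain is 8 − 4.51 = 3.49, and the fine must be at least 3.49 hours to wipe it out.

3.49 hours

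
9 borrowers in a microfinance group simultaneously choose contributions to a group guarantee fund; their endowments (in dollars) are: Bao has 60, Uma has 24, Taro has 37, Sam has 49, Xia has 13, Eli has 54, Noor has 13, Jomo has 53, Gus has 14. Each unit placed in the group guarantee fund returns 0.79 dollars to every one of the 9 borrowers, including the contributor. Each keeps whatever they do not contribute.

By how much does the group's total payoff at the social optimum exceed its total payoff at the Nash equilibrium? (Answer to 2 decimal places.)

The private return per contributed unit is 0.79 < 1 for everyone, so the Nash equilibrium is zero contribution and the group total is Σ E_j = 60 + 24 + 37 + 49 + 13 + 54 + 13 + 53 + 14 = 317.
Each contributed unit returns 7.110 to the group, so the social optimum is full contribution by everyone: group total = 7.110 × 317 = 2253.87.
Efficiency loss = (7.110 − 1) × 317 = 1936.87.

1936.87 dollars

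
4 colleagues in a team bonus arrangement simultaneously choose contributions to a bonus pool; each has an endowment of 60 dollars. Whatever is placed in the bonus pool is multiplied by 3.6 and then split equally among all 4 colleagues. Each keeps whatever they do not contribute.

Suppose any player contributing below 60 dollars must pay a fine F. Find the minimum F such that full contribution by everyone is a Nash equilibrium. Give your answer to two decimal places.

6.00 dollars

Given the others contribute fully, the best deviation is to contribute 0 (any partial contribution still incurs the fine and gives up units whose private return 0.9000 is below 1).
Deviating from 60 to 0 saves 60 dollars but forfeits the deviator's share of the drop in the bonus pool: 3.6/4 × 60 = 54.00.
So the deviation gain is 60 − 54.00 = 6.00, and the fine must be at least 6.00 dollars to wipe it out.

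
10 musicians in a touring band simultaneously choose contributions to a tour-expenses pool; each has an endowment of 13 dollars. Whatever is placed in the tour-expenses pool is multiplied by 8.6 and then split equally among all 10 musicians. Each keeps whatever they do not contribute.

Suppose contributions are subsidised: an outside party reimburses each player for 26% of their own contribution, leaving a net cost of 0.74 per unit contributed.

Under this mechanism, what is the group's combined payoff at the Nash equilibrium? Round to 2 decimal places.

1151.80 dollars

The effective private return per unit is now (8.6/10) / 0.74 = 1.1622 > 1, so every player's dominant strategy flips to full contribution.
At the Nash equilibrium everyone contributes 13. Group total payoff = 10 × (13 × 0.26 + 8.6 × 13) = 1151.80.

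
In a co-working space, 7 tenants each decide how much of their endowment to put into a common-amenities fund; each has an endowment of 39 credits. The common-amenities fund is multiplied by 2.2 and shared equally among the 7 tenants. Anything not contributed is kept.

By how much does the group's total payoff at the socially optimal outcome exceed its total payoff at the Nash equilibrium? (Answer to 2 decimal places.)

Each contributed unit returns 2.2/7 = 0.3143 to its contributor — below 1 — so contributing 0 is dominant for every player. At the Nash equilibrium everyone keeps their 39, and the group total is 7 × 39 = 273.
Each contributed unit returns 2.200 to the group as a whole (0.3143 to each of 7 players), which exceeds 1, so the social optimum is full contribution: group total = 2.200 × 273 = 600.60.
Efficiency loss = 600.60 − 273 = 327.60.

327.60 credits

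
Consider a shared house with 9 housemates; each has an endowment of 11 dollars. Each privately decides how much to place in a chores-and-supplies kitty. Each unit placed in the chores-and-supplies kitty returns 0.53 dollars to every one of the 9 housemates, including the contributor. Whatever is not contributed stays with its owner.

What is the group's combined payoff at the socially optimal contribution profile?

472.23 dollars

Each contributed unit returns 4.770 to the group as a whole (0.53 to each of 9 players), which exceeds 1, so the social optimum is full contribution: group total = 4.770 × 99 = 472.23.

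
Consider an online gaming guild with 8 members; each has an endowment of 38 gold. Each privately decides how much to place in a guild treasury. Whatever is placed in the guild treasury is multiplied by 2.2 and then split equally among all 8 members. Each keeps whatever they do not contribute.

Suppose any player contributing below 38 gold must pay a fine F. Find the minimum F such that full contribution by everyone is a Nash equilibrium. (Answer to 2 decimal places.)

27.55 gold

Given the others contribute fully, the best deviation is to contribute 0 (any partial contribution still incurs the fine and gives up units whose private return 0.2750 is below 1).
Deviating from 38 to 0 saves 38 gold but forfeits the deviator's share of the drop in the guild treasury: 2.2/8 × 38 = 10.45.
So the deviation gain is 38 − 10.45 = 27.55, and the fine must be at least 27.55 gold to wipe it out.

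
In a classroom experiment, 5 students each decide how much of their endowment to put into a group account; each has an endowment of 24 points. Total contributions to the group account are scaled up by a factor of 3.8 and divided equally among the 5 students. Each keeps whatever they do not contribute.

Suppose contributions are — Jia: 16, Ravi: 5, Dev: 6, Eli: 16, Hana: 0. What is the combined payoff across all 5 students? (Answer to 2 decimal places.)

240.40 points

Total contributed: 16 + 5 + 6 + 16 + 0 = 43; total kept: 5 × 24 − 43 = 77.
The group account pays out 3.8 × 43 = 163.40 in aggregate.
Group total = 77 + 163.40 = 240.40.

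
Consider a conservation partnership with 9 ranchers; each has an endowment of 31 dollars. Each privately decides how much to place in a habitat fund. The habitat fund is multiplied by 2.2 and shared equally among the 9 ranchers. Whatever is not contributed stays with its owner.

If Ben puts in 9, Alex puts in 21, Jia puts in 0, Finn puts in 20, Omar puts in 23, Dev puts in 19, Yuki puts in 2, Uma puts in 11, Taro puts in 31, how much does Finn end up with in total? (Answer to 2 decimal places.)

44.24 dollars

Total contributed: 9 + 21 + 0 + 20 + 23 + 19 + 2 + 11 + 31 = 136.
Each receives 2.2 × 136 / 9 = 33.24 from the habitat fund.
Finn keeps 31 − 20 = 11, so Finn's payoff is 11 + 33.24 = 44.24.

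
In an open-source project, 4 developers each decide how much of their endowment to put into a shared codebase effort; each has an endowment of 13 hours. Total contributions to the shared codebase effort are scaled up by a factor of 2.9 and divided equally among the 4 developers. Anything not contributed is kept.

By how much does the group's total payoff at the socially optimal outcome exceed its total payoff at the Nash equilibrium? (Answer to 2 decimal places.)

Each contributed unit returns 2.9/4 = 0.7250 to its contributor — below 1 — so contributing 0 is dominant for every player. At the Nash equilibrium everyone keeps their 13, and the group total is 4 × 13 = 52.
Each contributed unit returns 2.900 to the group as a whole (0.7250 to each of 4 players), which exceeds 1, so the social optimum is full contribution: group total = 2.900 × 52 = 150.80.
Efficiency loss = 150.80 − 52 = 98.80.

98.80 hours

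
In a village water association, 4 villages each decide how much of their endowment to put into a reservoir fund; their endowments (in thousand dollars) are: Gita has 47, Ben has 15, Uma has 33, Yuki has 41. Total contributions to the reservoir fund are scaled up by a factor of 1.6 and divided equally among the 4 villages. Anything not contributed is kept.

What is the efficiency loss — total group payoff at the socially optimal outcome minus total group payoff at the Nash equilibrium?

81.60 thousand dollars

The private return per contributed unit is 1.6/4 = 0.4000 < 1 for every player regardless of endowment, so the Nash equilibrium is zero contribution and the group total is Σ E_j = 47 + 15 + 33 + 41 = 136.
Each contributed unit returns 1.600 to the group, so the social optimum is full contribution by everyone: group total = 1.600 × 136 = 217.60.
Efficiency loss = (1.600 − 1) × 136 = 81.60.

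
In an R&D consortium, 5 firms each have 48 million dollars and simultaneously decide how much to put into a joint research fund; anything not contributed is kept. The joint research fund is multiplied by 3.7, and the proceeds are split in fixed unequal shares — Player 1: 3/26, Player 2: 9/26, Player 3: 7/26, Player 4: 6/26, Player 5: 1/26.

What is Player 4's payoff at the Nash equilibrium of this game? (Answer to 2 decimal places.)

88.98 million dollars

For player j, contributing a unit is worthwhile iff 3.7 × (j's share) ≥ 1, i.e. iff j's share is at least 0.2703.
The only share above 0.2703 is Player 2's 9/26, contributing 48; the remaining 4 contribute 0. Total contributed: 48.
Player 4 keeps 48 and receives 3.7 × 48 × 6/26 = 40.98 from the joint research fund, for a payoff of 88.98.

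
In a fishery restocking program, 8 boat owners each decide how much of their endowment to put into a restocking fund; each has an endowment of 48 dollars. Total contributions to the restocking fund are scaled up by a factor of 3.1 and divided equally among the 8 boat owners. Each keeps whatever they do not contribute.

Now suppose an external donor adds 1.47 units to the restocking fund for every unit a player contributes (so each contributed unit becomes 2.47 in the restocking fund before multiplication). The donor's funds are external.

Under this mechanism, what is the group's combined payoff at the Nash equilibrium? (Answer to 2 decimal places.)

With the mechanism, a contributed unit returns 3.1 × 2.47 / 8 = 0.9571 per unit of net cost — still below 1 — so contributing 0 remains dominant for every player.
Everyone keeps their endowment and the group total is 8 × 48 = 384.

384.00 dollars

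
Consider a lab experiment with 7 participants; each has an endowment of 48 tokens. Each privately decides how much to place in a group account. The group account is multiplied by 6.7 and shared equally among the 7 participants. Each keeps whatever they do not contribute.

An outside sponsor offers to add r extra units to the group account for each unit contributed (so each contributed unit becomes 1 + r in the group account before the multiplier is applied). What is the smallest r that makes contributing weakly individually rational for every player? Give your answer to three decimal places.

With matching at rate r, one contributed unit becomes (1 + r) in the group account and returns 6.7 × (1 + r) / 7 to the contributor.
Setting this equal to 1: 1 + r = 7/6.7 = 1.0448.
So the minimum matching rate is r = 1.0448 − 1 = 0.045.

0.045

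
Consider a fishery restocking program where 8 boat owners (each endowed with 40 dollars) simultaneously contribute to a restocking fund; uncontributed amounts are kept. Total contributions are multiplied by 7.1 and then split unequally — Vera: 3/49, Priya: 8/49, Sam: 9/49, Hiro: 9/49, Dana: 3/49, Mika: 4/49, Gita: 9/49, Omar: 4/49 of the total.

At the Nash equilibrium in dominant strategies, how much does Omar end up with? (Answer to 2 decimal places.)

132.73 dollars

Player j's private return per contributed unit is 7.1 × (j's share). Contributing is weakly dominant for j when that share is at least 1/7.1 = 0.1408, and contributing 0 is dominant otherwise.
Priya, Sam, Hiro and Gita clear that bar, contributing 40 each; the remaining 4 contribute 0. Total contributed: 160.
Omar keeps 40 and receives 7.1 × 160 × 4/49 = 92.73 from the restocking fund, for a payoff of 132.73.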